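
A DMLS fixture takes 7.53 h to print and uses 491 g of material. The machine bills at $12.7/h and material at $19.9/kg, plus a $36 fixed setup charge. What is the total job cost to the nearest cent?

$141.40

Time charge = 12.7 × 7.53 = $95.631.
Material charge: 19.9 × 491/1000 → $9.7709.
Total = 95.631 + 9.7709 + 36 = 141.4019 ≈ $141.40.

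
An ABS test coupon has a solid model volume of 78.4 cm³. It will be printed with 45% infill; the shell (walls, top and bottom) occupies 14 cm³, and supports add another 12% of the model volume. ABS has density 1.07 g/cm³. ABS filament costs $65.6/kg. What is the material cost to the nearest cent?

$3.68

Interior volume = 78.4 − 14, so 64.4 cm³.
Infill volume = 0.45 × 64.4, so 28.98 cm³.
Support = 0.12 × 78.4, so 9.408 cm³.
Total extruded = 14 + 28.98 + 9.408 = 52.388 cm³.
Mass = 52.388 × 1.07, so 56.05516 g.
At $65.6/kg: 56.05516/1000 × 65.6 = $3.68.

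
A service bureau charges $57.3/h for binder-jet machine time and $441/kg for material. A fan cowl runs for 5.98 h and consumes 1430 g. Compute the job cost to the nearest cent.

$973.28

Machine cost = 57.3 × 5.98 = $342.654.
Feedstock cost: 441 × 1430/1000 → $630.63.
Total = 342.654 + 630.63 = 973.284 ≈ $973.28.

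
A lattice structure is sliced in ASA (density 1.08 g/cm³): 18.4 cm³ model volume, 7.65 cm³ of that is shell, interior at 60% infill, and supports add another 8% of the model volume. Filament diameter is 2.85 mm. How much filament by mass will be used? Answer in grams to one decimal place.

16.8 g

Volume inside the shell = 18.4 − 7.65 = 10.75 cm³.
Infill volume: 0.60 × 10.75 → 6.45 cm³.
Support = 0.08 × 18.4 = 1.472 cm³.
Total printed volume = 7.65 + 6.45 + 1.472 = 15.572 cm³.
Mass: 15.572 × 1.08 → 16.81776 g.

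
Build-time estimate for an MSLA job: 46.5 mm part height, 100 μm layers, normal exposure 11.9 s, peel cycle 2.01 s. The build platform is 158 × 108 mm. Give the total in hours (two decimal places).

Number of layers: 46.5 / 0.1 → 465 (rounded up).
Each layer takes = 11.9 + 2.01 = 13.91 s.
Total = 465 × 13.91 = 6468.15 s = 1.80 hours.

1.80 hours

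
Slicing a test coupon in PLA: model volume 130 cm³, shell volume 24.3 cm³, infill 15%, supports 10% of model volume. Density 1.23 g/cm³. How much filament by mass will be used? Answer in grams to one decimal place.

65.4 g

Volume inside the shell: 130 − 24.3 → 105.7 cm³.
Deposited infill = 0.15 × 105.7, so 15.855 cm³.
Support = 0.10 × 130 = 13 cm³.
Total extruded = 24.3 + 15.855 + 13 = 53.155 cm³.
Mass = 53.155 × 1.23 = 65.38065 g.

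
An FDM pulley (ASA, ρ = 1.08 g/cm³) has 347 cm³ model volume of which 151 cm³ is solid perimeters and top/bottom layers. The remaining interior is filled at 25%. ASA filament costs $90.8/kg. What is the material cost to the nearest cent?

$19.61

Infill region = 347 − 151 = 196 cm³.
Infill volume = 0.25 × 196, so 49 cm³.
Total extruded = 151 + 49, so 200 cm³.
Mass: 200 × 1.08 → 216 g.
At $90.8/kg: 216/1000 × 90.8 = $19.61.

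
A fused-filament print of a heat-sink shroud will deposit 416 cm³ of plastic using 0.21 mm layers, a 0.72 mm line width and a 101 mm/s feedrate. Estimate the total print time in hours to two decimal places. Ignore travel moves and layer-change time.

Extrusion cross-section = 0.21 × 0.72, so 0.1512 mm².
Total extruded path = 416000/0.1512 = 2751322.8 mm.
Time extruding = 2751322.8 / 101, so 27240.8 s.
Converting: 27240.8 s = 7.57 hours.

7.57 hours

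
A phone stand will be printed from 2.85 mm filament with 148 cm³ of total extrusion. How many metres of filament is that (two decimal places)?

Filament cross-section = π × (2.85/2)² = 6.3794 mm².
L = 148000 mm³ / 6.3794 mm² = 23199.67 mm, i.e. 23.20 m.

23.20 m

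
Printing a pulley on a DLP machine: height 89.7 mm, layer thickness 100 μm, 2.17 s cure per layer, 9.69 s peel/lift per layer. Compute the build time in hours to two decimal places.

Number of layers: 89.7 / 0.1 → 897 (rounded up).
Per-layer time = 2.17 + 9.69 = 11.86 s.
Total = 897 × 11.86 = 10638.42 s = 2.96 hours.

2.96 hours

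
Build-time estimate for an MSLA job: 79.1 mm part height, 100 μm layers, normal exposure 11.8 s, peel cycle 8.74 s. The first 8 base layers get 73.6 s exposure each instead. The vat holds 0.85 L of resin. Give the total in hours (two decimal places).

4.65 hours

Layers = ⌈79.1/0.1⌉ = 791.
Burn-in layers = 8 × (73.6 + 8.74) = 658.72 s.
Normal layers: 783 × (11.8 + 8.74) → 16082.82 s.
Sum: 658.72 + 16082.82 = 16741.54 s → 4.65 hours.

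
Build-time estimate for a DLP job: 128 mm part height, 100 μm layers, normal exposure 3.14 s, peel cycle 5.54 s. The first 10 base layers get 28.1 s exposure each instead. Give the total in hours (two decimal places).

3.16 hours

Layers = ⌈128/0.1⌉ = 1280.
Burn-in layers = 10 × (28.1 + 5.54), so 336.4 s.
Remaining layers = 1270 × (3.14 + 5.54) = 11023.6 s.
Sum: 336.4 + 11023.6 = 11360 s → 3.16 hours.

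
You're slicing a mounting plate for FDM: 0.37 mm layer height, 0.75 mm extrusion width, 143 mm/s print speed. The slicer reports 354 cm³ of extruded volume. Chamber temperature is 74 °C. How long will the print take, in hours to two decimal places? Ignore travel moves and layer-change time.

Line area: 0.37 × 0.75 → 0.2775 mm².
Path length: 354000 mm³ / 0.2775 mm² → 1275675.7 mm.
Print-move time = 1275675.7 / 143 = 8920.8 s.
In the requested units: 8920.8 s = 2.48 hours.

2.48 hours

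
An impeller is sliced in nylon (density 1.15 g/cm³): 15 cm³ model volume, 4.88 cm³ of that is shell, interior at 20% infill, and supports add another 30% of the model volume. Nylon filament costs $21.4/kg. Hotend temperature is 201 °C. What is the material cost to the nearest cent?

$0.28

Volume inside the shell = 15 − 4.88 = 10.12 cm³.
Infill deposited = 0.20 × 10.12, so 2.024 cm³.
Support = 0.30 × 15 = 4.5 cm³.
Total printed volume = 4.88 + 2.024 + 4.5 = 11.404 cm³.
Mass: 11.404 × 1.15 → 13.1146 g.
At $21.4/kg: 13.1146/1000 × 21.4 = $0.28.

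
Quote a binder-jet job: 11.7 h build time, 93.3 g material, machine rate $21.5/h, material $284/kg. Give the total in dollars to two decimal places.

Machine cost = 21.5 × 11.7 = $251.55.
Material charge = 284 × 93.3/1000, so $26.4972.
Job cost: 251.55 + 26.4972 = 278.0472 ≈ $278.05.

$278.05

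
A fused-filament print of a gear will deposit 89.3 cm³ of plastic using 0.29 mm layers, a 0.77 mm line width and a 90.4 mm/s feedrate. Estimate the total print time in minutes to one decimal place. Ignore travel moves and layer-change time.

Extrusion cross-section = 0.29 × 0.77 = 0.2233 mm².
Path length: 89300 mm³ / 0.2233 mm² → 399910.4 mm.
Extrusion time: 399910.4 / 90.4 → 4423.8 s.
Converting: 4423.8 s = 73.7 minutes.

73.7 minutes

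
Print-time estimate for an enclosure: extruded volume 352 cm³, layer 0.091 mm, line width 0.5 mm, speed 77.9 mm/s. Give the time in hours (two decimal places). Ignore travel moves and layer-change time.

27.59 hours

Bead cross-section = 0.091 × 0.5, so 0.0455 mm².
Path length: 352000 mm³ / 0.0455 mm² → 7736263.7 mm.
Print-move time: 7736263.7 / 77.9 → 99310.2 s.
Converting: 99310.2 s = 27.59 hours.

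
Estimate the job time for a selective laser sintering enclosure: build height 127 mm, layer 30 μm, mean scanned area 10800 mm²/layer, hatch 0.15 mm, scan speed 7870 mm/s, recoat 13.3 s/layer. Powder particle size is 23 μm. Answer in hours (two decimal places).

Layer count = ceil(127 / 0.03) = 4234.
Hatch length per layer = 10800 / 0.15, so 72000 mm.
Per-layer scan time = 72000 / 7870, so 9.1487 s.
Per-layer time = 9.1487 + 13.3, so 22.4487 s.
Build time = 4234 × 22.4487 = 95047.7958 s = 26.40 hours.

26.40 hours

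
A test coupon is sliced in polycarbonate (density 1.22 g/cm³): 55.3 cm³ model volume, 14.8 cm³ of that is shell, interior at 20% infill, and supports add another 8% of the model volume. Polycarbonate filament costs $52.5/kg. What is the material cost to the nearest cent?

Interior volume = 55.3 − 14.8, so 40.5 cm³.
Infill deposited = 0.20 × 40.5, so 8.1 cm³.
Support: 0.08 × 55.3 → 4.424 cm³.
Deposited volume = 14.8 + 8.1 + 4.424 = 27.324 cm³.
Mass = 27.324 × 1.22 = 33.33528 g.
Cost = 33.33528 g / 1000 × $52.5/kg = $1.75.

$1.75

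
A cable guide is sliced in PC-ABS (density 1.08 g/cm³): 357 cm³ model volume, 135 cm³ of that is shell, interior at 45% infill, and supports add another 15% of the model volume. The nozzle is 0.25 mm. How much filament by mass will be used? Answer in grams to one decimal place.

311.5 g

Volume inside the shell = 357 − 135 = 222 cm³.
Infill volume = 0.45 × 222, so 99.9 cm³.
Support = 0.15 × 357, so 53.55 cm³.
Deposited volume = 135 + 99.9 + 53.55, so 288.45 cm³.
Mass: 288.45 × 1.08 → 311.526 g.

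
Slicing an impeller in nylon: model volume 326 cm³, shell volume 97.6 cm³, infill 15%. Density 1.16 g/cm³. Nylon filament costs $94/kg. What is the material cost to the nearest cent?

Interior volume = 326 − 97.6, so 228.4 cm³.
Infill deposited = 0.15 × 228.4 = 34.26 cm³.
Deposited volume: 97.6 + 34.26 → 131.86 cm³.
Mass: 131.86 × 1.16 → 152.9576 g.
At $94/kg: 152.9576/1000 × 94 = $14.38.

$14.38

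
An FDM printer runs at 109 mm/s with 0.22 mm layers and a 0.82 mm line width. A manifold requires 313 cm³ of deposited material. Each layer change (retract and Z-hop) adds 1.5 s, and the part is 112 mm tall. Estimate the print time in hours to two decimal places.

Line area = 0.22 × 0.82 = 0.1804 mm².
Toolpath length = 313 cm³ / 0.1804 mm² = 313000 / 0.1804 = 1735033.3 mm.
Extrusion time = 1735033.3 / 109 = 15917.7 s.
Number of layers: 112 / 0.22 → 510 (rounded up).
Z-hop total = 510 × 1.5 = 765 s.
Altogether 15917.7 + 765 = 16682.7 s, i.e. 4.63 hours.

4.63 hours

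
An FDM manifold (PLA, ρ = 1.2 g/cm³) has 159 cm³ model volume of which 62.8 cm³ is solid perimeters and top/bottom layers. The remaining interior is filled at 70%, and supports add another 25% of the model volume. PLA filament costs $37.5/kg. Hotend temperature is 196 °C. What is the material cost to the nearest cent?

Infill region: 159 − 62.8 → 96.2 cm³.
Infill volume = 0.70 × 96.2 = 67.34 cm³.
Support: 0.25 × 159 → 39.75 cm³.
Total printed volume: 62.8 + 67.34 + 39.75 → 169.89 cm³.
Mass = 169.89 × 1.2, so 203.868 g.
At $37.5/kg: 203.868/1000 × 37.5 = $7.65.

$7.65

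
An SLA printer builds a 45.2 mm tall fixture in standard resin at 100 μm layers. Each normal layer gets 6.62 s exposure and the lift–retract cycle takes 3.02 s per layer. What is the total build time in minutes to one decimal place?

72.6 minutes

Layer count = ceil(45.2 / 0.1) = 452.
Each layer takes = 6.62 + 3.02, so 9.64 s.
Build time: 452 × 9.64 s = 4357.28 s, i.e. 72.6 minutes.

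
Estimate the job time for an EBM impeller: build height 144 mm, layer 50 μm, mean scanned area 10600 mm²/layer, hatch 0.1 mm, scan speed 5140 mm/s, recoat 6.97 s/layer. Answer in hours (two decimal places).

Layers = ⌈144/0.05⌉ = 2880.
Per-layer scan distance = 10600 / 0.1 = 106000 mm.
Scan time per layer: 106000 / 5140 → 20.6226 s.
Per-layer time = 20.6226 + 6.97 = 27.5926 s.
Build time = 2880 × 27.5926 = 79466.688 s = 22.07 hours.

22.07 hours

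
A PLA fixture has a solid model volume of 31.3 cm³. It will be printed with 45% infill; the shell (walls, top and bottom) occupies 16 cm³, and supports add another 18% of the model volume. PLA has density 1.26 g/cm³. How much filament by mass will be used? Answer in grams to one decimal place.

35.9 g

Volume inside the shell = 31.3 − 16, so 15.3 cm³.
Infill volume = 0.45 × 15.3 = 6.885 cm³.
Support: 0.18 × 31.3 → 5.634 cm³.
Total extruded = 16 + 6.885 + 5.634, so 28.519 cm³.
Mass: 28.519 × 1.26 → 35.93394 g.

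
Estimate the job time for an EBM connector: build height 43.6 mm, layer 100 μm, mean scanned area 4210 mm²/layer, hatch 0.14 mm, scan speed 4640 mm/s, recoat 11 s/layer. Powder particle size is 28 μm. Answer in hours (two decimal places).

Layers = ⌈43.6/0.1⌉ = 436.
Per-layer scan distance: 4210 / 0.14 → 30071.4 mm.
Scan time per layer: 30071.4 / 4640 → 6.4809 s.
Layer cycle = 6.4809 + 11, so 17.4809 s.
Total: 436 × 17.4809 s = 7621.6724 s → 2.12 hours.

2.12 hours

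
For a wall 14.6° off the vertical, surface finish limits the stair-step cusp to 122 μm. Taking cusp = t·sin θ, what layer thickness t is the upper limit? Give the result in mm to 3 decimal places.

0.484 mm

Layer height = cusp / sin(14.6°) = 0.122 / 0.2521 = 0.484 mm.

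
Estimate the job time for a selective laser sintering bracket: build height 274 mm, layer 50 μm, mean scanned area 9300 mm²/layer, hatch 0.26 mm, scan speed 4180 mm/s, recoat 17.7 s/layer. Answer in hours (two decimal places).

Number of layers: 274 / 0.05 → 5480 (rounded up).
Per-layer scan distance = 9300 / 0.26 = 35769.2 mm.
Per-layer scan time: 35769.2 / 4180 → 8.5572 s.
Layer cycle: 8.5572 + 17.7 → 26.2572 s.
5480 layers × 26.2572 s/layer = 143889.456 s, i.e. 39.97 hours.

39.97 hours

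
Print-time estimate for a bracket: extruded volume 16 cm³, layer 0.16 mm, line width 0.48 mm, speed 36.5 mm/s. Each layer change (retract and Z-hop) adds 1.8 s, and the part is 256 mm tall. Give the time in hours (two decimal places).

Extrusion cross-section: 0.16 × 0.48 → 0.0768 mm².
Total extruded path = 16000/0.0768 = 208333.3 mm.
Extrusion time = 208333.3 / 36.5 = 5707.8 s.
Number of layers: 256 / 0.16 → 1600 (rounded up).
Layer-change overhead = 1600 × 1.8 = 2880 s.
Altogether 5707.8 + 2880 = 8587.8 s, i.e. 2.39 hours.

2.39 hours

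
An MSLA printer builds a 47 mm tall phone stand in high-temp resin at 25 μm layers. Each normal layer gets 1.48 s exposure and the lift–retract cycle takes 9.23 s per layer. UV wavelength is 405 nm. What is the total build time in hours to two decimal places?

5.59 hours

Layer count = ceil(47 / 0.025) = 1880.
Per-layer time = 1.48 + 9.23, so 10.71 s.
Build time: 1880 × 10.71 s = 20134.8 s, i.e. 5.59 hours.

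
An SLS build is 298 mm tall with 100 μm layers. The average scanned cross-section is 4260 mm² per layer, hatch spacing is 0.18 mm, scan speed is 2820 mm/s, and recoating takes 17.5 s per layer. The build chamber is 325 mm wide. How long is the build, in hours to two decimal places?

21.43 hours

Layer count = ceil(298 / 0.1) = 2980.
Hatch length per layer = 4260 / 0.18, so 23666.7 mm.
Scan time per layer = 23666.7 / 2820, so 8.3924 s.
Layer cycle: 8.3924 + 17.5 → 25.8924 s.
Total: 2980 × 25.8924 s = 77159.352 s → 21.43 hours.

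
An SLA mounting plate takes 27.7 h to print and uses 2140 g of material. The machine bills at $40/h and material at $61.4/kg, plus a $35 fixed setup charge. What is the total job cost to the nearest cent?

Machine cost: 40 × 27.7 → $1108.00.
Material charge = 61.4 × 2140/1000, so $131.396.
Adding setup: 1108.00 + 131.396 + 35 → 1274.396 ≈ $1274.40.

$1274.40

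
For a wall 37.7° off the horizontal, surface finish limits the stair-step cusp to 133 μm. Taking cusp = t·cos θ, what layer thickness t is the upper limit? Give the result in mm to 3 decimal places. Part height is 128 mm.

0.168 mm

cos(37.7°) = 0.7912; t_max = 0.133/0.7912 = 0.168 mm.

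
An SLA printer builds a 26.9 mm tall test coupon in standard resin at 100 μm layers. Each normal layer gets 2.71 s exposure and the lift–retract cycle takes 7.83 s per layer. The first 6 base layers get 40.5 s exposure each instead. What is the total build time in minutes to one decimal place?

51.0 minutes

Layers = ⌈26.9/0.1⌉ = 269.
Base layers: 6 × (40.5 + 7.83) → 289.98 s.
Normal layers: 263 × (2.71 + 7.83) → 2772.02 s.
Total = 289.98 + 2772.02 = 3062 s = 51.0 minutes.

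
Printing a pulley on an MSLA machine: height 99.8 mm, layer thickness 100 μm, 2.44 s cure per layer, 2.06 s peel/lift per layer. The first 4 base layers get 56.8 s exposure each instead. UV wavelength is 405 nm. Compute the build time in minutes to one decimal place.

78.5 minutes

Number of layers: 99.8 / 0.1 → 998 (rounded up).
Burn-in layers = 4 × (56.8 + 2.06), so 235.44 s.
Regular layers = 994 × (2.44 + 2.06) = 4473 s.
Sum: 235.44 + 4473 = 4708.44 s → 78.5 minutes.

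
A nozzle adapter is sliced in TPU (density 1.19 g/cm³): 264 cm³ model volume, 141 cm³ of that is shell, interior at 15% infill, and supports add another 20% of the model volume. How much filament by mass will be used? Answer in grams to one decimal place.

Infill region = 264 − 141 = 123 cm³.
Infill deposited = 0.15 × 123 = 18.45 cm³.
Support = 0.20 × 264 = 52.8 cm³.
Total extruded: 141 + 18.45 + 52.8 → 212.25 cm³.
Mass = 212.25 × 1.19, so 252.5775 g.

252.6 g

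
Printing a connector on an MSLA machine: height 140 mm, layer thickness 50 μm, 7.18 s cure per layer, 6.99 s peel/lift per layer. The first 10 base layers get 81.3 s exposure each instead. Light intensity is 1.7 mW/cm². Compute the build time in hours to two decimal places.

11.23 hours

Number of layers: 140 / 0.05 → 2800 (rounded up).
Base layers = 10 × (81.3 + 6.99), so 882.9 s.
Normal layers = 2790 × (7.18 + 6.99) = 39534.3 s.
Total = 882.9 + 39534.3 = 40417.2 s = 11.23 hours.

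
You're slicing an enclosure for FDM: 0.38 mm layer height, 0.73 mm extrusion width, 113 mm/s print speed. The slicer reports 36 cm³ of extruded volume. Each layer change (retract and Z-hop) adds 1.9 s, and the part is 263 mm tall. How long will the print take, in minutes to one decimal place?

41.1 minutes

Extrusion cross-section: 0.38 × 0.73 → 0.2774 mm².
Path length: 36000 mm³ / 0.2774 mm² → 129776.5 mm.
Time extruding = 129776.5 / 113 = 1148.5 s.
Layers = ⌈263/0.38⌉ = 693.
Layer-change overhead = 693 × 1.9, so 1316.7 s.
Altogether 1148.5 + 1316.7 = 2465.2 s, i.e. 41.1 minutes.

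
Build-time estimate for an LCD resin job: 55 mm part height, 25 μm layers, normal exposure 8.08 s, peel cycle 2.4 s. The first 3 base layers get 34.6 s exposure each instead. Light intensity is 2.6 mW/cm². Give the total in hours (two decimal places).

Layer count = ceil(55 / 0.025) = 2200.
Bottom layers: 3 × (34.6 + 2.4) → 111 s.
Remaining layers: 2197 × (8.08 + 2.4) → 23024.56 s.
Total = 111 + 23024.56 = 23135.56 s = 6.43 hours.

6.43 hours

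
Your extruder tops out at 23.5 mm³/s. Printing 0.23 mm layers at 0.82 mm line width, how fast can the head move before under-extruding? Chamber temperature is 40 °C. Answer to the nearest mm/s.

125 mm/s

A: 0.23 × 0.82 → 0.1886 mm².
v_max = Q/A = 23.5/0.1886 = 124.60 mm/s → 125 mm/s.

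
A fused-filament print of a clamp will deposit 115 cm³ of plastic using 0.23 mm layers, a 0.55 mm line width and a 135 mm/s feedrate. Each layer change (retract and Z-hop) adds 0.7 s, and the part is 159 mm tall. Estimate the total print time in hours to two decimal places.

Extrusion cross-section = 0.23 × 0.55, so 0.1265 mm².
Total extruded path = 115000/0.1265 = 909090.9 mm.
Time extruding = 909090.9 / 135 = 6734 s.
Layer count = ceil(159 / 0.23) = 692.
Layer-change overhead: 692 × 0.7 → 484.4 s.
Total = 6734 + 484.4 = 7218.4 s = 2.01 hours.

2.01 hours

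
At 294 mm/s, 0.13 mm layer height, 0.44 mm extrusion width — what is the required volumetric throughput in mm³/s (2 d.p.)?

16.82

Bead cross-section = 0.13 × 0.44 = 0.0572 mm².
Volumetric flow = 294 × 0.0572 = 16.82 mm³/s.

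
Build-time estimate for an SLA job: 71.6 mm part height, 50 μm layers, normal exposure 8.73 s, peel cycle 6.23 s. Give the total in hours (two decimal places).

Layer count = ceil(71.6 / 0.05) = 1432.
Cycle time = 8.73 + 6.23, so 14.96 s.
Build time: 1432 × 14.96 s = 21422.72 s, i.e. 5.95 hours.

5.95 hours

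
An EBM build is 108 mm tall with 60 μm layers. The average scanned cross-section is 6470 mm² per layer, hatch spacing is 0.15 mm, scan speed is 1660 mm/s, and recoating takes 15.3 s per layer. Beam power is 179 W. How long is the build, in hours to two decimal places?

20.64 hours

Layer count = ceil(108 / 0.06) = 1800.
Hatch length per layer: 6470 / 0.15 → 43133.3 mm.
Per-layer scan time = 43133.3 / 1660 = 25.9839 s.
Time per layer: 25.9839 + 15.3 → 41.2839 s.
1800 layers × 41.2839 s/layer = 74311.02 s, i.e. 20.64 hours.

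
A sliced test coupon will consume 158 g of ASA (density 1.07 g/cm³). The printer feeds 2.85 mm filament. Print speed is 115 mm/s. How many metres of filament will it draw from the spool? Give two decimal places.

Volume = 158 g / 1.07 g·cm⁻³ = 147.6636 cm³ = 147663.6 mm³.
A = π r² = π × 1.425² = 6.3794 mm².
L = V/A = 147663.6/6.3794 = 23146.94 mm → 23.15 m.

23.15 m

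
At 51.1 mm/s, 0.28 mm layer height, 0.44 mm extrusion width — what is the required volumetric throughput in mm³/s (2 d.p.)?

Extrusion cross-section: 0.28 × 0.44 → 0.1232 mm².
Q = v·A = 51.1 × 0.1232 = 6.30 mm³/s.

6.30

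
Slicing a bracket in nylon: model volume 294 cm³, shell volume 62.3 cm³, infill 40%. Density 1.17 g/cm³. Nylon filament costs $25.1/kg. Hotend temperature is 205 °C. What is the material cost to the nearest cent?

Volume inside the shell = 294 − 62.3 = 231.7 cm³.
Infill deposited = 0.40 × 231.7, so 92.68 cm³.
Total printed volume: 62.3 + 92.68 → 154.98 cm³.
Mass: 154.98 × 1.17 → 181.3266 g.
Cost = 181.3266 g / 1000 × $25.1/kg = $4.55.

$4.55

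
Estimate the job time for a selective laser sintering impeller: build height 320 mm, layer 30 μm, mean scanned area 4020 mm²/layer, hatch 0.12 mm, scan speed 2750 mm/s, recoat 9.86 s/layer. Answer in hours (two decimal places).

65.31 hours

Layer count = ceil(320 / 0.03) = 10667.
Hatch length per layer: 4020 / 0.12 → 33500 mm.
Per-layer scan time: 33500 / 2750 → 12.1818 s.
Time per layer = 12.1818 + 9.86 = 22.0418 s.
Build time = 10667 × 22.0418 = 235119.8806 s = 65.31 hours.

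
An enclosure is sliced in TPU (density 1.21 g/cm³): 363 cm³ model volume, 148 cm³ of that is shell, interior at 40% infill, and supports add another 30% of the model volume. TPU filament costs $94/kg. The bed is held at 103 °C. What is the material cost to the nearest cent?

Infill region: 363 − 148 → 215 cm³.
Infill volume: 0.40 × 215 → 86 cm³.
Support = 0.30 × 363, so 108.9 cm³.
Deposited volume = 148 + 86 + 108.9, so 342.9 cm³.
Mass: 342.9 × 1.21 → 414.909 g.
At $94/kg: 414.909/1000 × 94 = $39.00.

$39.00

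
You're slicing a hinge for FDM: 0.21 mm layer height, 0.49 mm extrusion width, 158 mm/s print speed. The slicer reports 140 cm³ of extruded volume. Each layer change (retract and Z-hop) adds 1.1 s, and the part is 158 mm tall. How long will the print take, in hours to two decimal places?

2.62 hours

Bead cross-section = 0.21 × 0.49, so 0.1029 mm².
Total extruded path = 140000/0.1029 = 1360544.2 mm.
Time extruding: 1360544.2 / 158 → 8611 s.
Layers = ⌈158/0.21⌉ = 753.
Non-print overhead = 753 × 1.1, so 828.3 s.
Altogether 8611 + 828.3 = 9439.3 s, i.e. 2.62 hours.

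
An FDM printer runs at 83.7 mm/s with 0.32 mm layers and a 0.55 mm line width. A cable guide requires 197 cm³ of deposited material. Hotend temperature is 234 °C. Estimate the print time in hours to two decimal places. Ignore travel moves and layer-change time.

3.71 hours

Line area = 0.32 × 0.55 = 0.176 mm².
Total extruded path = 197000/0.176 = 1119318.2 mm.
Print-move time: 1119318.2 / 83.7 → 13373 s.
That's 13373 s → 3.71 hours.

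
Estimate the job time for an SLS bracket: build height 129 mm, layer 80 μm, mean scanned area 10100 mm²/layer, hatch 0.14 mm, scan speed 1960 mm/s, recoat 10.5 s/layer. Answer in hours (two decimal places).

21.20 hours

Layers = ⌈129/0.08⌉ = 1613.
Per-layer scan distance: 10100 / 0.14 → 72142.9 mm.
Scan time per layer = 72142.9 / 1960 = 36.8076 s.
Layer cycle = 36.8076 + 10.5 = 47.3076 s.
Build time = 1613 × 47.3076 = 76307.1588 s = 21.20 hours.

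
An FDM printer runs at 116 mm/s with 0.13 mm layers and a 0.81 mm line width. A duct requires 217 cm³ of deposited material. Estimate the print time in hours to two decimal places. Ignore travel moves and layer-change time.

4.93 hours

Line area: 0.13 × 0.81 → 0.1053 mm².
Total extruded path = 217000/0.1053 = 2060778.7 mm.
Print-move time = 2060778.7 / 116 = 17765.3 s.
In the requested units: 17765.3 s = 4.93 hours.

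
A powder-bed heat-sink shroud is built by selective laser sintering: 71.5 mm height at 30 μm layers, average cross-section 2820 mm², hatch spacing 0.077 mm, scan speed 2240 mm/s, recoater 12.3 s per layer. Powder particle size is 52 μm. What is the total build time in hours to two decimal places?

Layer count = ceil(71.5 / 0.03) = 2384.
Hatch length per layer = 2820 / 0.077 = 36623.4 mm.
Laser time per layer = 36623.4 / 2240 = 16.3497 s.
Per-layer time: 16.3497 + 12.3 → 28.6497 s.
2384 layers × 28.6497 s/layer = 68300.8848 s, i.e. 18.97 hours.

18.97 hours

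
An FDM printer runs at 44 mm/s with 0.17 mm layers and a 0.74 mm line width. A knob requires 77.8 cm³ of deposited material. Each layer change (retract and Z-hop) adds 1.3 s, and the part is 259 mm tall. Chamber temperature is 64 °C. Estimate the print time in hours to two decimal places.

Extrusion cross-section = 0.17 × 0.74 = 0.1258 mm².
Toolpath length = 77.8 cm³ / 0.1258 mm² = 77800 / 0.1258 = 618442 mm.
Time extruding: 618442 / 44 → 14055.5 s.
Layers = ⌈259/0.17⌉ = 1524.
Layer-change overhead = 1524 × 1.3 = 1981.2 s.
Altogether 14055.5 + 1981.2 = 16036.7 s, i.e. 4.45 hours.

4.45 hours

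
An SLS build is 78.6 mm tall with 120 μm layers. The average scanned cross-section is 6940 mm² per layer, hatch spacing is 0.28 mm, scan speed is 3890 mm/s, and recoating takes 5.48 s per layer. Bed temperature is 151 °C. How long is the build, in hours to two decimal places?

Number of layers: 78.6 / 0.12 → 655 (rounded up).
Per-layer scan distance = 6940 / 0.28, so 24785.7 mm.
Per-layer scan time = 24785.7 / 3890 = 6.3716 s.
Time per layer = 6.3716 + 5.48, so 11.8516 s.
655 layers × 11.8516 s/layer = 7762.798 s, i.e. 2.16 hours.

2.16 hours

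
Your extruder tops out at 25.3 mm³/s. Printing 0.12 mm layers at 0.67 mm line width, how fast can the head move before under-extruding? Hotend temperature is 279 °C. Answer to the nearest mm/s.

Extrusion cross-section: 0.12 × 0.67 → 0.0804 mm².
Max speed = 25.3 / 0.0804 = 314.68 ≈ 315 mm/s.

315 mm/s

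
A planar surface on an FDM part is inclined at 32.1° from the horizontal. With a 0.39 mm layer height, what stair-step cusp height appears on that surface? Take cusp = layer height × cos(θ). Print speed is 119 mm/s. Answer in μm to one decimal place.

330.4 μm

Cusp = layer height × cos(32.1°) = 0.39 × 0.8471 = 0.330369 mm = 330.4 μm.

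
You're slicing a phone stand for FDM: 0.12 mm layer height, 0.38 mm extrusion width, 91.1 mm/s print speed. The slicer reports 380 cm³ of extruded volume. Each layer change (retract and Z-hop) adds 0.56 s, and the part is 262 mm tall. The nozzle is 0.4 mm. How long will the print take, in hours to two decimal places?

Extrusion cross-section: 0.12 × 0.38 → 0.0456 mm².
Toolpath length = 380 cm³ / 0.0456 mm² = 380000 / 0.0456 = 8333333.3 mm.
Extrusion time = 8333333.3 / 91.1, so 91474.6 s.
Layers = ⌈262/0.12⌉ = 2184.
Z-hop total = 2184 × 0.56 = 1223.04 s.
Total = 91474.6 + 1223.04 = 92697.64 s = 25.75 hours.

25.75 hours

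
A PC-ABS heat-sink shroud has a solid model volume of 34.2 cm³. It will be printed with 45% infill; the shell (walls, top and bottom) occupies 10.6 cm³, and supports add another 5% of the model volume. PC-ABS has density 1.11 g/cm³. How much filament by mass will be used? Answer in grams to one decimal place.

Volume inside the shell = 34.2 − 10.6 = 23.6 cm³.
Deposited infill: 0.45 × 23.6 → 10.62 cm³.
Support = 0.05 × 34.2, so 1.71 cm³.
Total extruded = 10.6 + 10.62 + 1.71 = 22.93 cm³.
Mass = 22.93 × 1.11, so 25.4523 g.

25.5 g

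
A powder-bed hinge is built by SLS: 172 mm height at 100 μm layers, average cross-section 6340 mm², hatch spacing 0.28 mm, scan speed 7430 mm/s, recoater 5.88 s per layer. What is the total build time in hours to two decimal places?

Layers = ⌈172/0.1⌉ = 1720.
Hatch length per layer = 6340 / 0.28 = 22642.9 mm.
Per-layer scan time = 22642.9 / 7430, so 3.0475 s.
Per-layer time: 3.0475 + 5.88 → 8.9275 s.
Build time = 1720 × 8.9275 = 15355.3 s = 4.27 hours.

4.27 hours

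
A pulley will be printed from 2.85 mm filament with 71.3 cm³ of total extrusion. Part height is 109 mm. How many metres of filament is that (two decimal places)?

11.18 m

A = π r² = π × 1.425² = 6.3794 mm².
Length = 71.3 cm³ / 6.3794 mm² = 71300 / 6.3794 = 11176.6 mm = 11.18 m.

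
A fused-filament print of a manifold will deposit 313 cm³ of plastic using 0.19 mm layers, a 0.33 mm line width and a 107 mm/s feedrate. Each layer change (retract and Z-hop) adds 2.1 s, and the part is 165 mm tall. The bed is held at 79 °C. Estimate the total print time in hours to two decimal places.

13.47 hours

Line area = 0.19 × 0.33 = 0.0627 mm².
Path length: 313000 mm³ / 0.0627 mm² → 4992025.5 mm.
Time extruding = 4992025.5 / 107 = 46654.4 s.
Layer count = ceil(165 / 0.19) = 869.
Non-print overhead: 869 × 2.1 → 1824.9 s.
Total = 46654.4 + 1824.9 = 48479.3 s = 13.47 hours.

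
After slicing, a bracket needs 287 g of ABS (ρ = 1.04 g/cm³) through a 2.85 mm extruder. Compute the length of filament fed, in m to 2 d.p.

43.26 m

Extruded volume: 287/1.04 = 275.9615 cm³ (275961.5 mm³).
Filament cross-section = π × (2.85/2)² = 6.3794 mm².
Length = 275961.5 / 6.3794 = 43258.22 mm = 43.26 m.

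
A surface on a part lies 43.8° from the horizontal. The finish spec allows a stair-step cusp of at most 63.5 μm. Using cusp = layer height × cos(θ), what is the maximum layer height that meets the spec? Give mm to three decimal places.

t = h_c / cos θ = 0.0635 / 0.7218 = 0.088 mm.

0.088 mm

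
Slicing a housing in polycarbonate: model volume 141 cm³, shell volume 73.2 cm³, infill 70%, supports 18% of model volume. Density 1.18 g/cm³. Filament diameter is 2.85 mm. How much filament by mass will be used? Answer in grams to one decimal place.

172.3 g

Infill region: 141 − 73.2 → 67.8 cm³.
Infill volume: 0.70 × 67.8 → 47.46 cm³.
Support = 0.18 × 141 = 25.38 cm³.
Total extruded = 73.2 + 47.46 + 25.38 = 146.04 cm³.
Mass: 146.04 × 1.18 → 172.3272 g.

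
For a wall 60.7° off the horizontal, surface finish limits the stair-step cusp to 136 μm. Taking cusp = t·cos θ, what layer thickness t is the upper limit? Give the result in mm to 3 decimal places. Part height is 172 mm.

0.278 mm

Layer height = cusp / cos(60.7°) = 0.136 / 0.4894 = 0.278 mm.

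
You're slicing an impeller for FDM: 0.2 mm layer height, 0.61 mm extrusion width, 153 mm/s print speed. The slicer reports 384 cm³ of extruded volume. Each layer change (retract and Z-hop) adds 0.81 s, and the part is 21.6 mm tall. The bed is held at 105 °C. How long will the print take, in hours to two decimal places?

5.74 hours

Extrusion cross-section = 0.2 × 0.61, so 0.122 mm².
Total extruded path = 384000/0.122 = 3147541 mm.
Time extruding = 3147541 / 153, so 20572.2 s.
Layer count = ceil(21.6 / 0.2) = 108.
Layer-change overhead = 108 × 0.81, so 87.48 s.
Total = 20572.2 + 87.48 = 20659.68 s = 5.74 hours.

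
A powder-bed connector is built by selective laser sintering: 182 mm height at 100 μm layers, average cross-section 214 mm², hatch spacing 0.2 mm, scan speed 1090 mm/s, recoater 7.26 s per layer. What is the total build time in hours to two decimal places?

4.17 hours

Layers = ⌈182/0.1⌉ = 1820.
Per-layer scan distance = 214 / 0.2, so 1070 mm.
Scan time per layer = 1070 / 1090 = 0.9817 s.
Per-layer time: 0.9817 + 7.26 → 8.2417 s.
Total: 1820 × 8.2417 s = 14999.894 s → 4.17 hours.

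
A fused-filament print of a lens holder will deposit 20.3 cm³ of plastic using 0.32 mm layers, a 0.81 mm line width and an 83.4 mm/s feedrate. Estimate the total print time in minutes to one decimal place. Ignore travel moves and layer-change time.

Bead cross-section = 0.32 × 0.81, so 0.2592 mm².
Path length: 20300 mm³ / 0.2592 mm² → 78317.9 mm.
Print-move time: 78317.9 / 83.4 → 939.1 s.
Converting: 939.1 s = 15.7 minutes.

15.7 minutes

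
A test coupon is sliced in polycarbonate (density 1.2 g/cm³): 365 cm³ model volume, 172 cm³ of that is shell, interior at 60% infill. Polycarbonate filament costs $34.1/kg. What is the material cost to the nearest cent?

$11.78

Volume inside the shell: 365 − 172 → 193 cm³.
Infill deposited = 0.60 × 193, so 115.8 cm³.
Deposited volume = 172 + 115.8, so 287.8 cm³.
Mass: 287.8 × 1.2 → 345.36 g.
Cost = 345.36 g / 1000 × $34.1/kg = $11.78.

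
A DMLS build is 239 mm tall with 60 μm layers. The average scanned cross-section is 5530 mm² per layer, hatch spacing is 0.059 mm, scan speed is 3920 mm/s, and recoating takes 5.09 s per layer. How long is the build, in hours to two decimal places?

32.09 hours

Layer count = ceil(239 / 0.06) = 3984.
Scan path per layer = 5530 / 0.059 = 93728.8 mm.
Scan time per layer = 93728.8 / 3920 = 23.9104 s.
Layer cycle = 23.9104 + 5.09 = 29.0004 s.
Build time = 3984 × 29.0004 = 115537.5936 s = 32.09 hours.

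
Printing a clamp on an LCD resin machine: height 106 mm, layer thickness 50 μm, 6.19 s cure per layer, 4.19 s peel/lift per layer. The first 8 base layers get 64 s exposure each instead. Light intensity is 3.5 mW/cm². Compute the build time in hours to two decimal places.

Layer count = ceil(106 / 0.05) = 2120.
Bottom layers: 8 × (64 + 4.19) → 545.52 s.
Regular layers = 2112 × (6.19 + 4.19) = 21922.56 s.
Sum: 545.52 + 21922.56 = 22468.08 s → 6.24 hours.

6.24 hours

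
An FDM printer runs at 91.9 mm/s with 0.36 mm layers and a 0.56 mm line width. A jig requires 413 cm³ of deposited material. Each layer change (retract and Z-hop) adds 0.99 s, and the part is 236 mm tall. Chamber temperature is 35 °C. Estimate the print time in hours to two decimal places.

Bead cross-section: 0.36 × 0.56 → 0.2016 mm².
Path length: 413000 mm³ / 0.2016 mm² → 2048611.1 mm.
Extrusion time = 2048611.1 / 91.9 = 22291.7 s.
Layers = ⌈236/0.36⌉ = 656.
Non-print overhead: 656 × 0.99 → 649.44 s.
Total = 22291.7 + 649.44 = 22941.14 s = 6.37 hours.

6.37 hours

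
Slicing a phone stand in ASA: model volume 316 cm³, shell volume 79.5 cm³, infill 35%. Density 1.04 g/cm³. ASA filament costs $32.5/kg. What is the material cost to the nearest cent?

$5.48

Interior volume = 316 − 79.5, so 236.5 cm³.
Infill volume = 0.35 × 236.5, so 82.775 cm³.
Deposited volume = 79.5 + 82.775 = 162.275 cm³.
Mass = 162.275 × 1.04 = 168.766 g.
Cost = 168.766 g / 1000 × $32.5/kg = $5.48.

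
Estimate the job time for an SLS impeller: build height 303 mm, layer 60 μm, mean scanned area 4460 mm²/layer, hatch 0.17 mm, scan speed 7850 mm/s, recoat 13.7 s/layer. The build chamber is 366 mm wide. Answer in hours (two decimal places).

Layer count = ceil(303 / 0.06) = 5050.
Hatch length per layer: 4460 / 0.17 → 26235.3 mm.
Per-layer scan time = 26235.3 / 7850, so 3.3421 s.
Per-layer time = 3.3421 + 13.7 = 17.0421 s.
Build time = 5050 × 17.0421 = 86062.605 s = 23.91 hours.

23.91 hours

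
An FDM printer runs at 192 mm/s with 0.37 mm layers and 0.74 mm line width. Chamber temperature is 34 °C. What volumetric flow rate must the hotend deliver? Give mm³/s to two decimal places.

A: 0.37 × 0.74 → 0.2738 mm².
Volumetric flow = 192 × 0.2738 = 52.57 mm³/s.

52.57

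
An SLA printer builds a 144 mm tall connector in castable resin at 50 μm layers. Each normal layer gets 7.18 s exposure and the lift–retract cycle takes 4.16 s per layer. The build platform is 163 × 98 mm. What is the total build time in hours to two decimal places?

Layer count = ceil(144 / 0.05) = 2880.
Cycle time: 7.18 + 4.16 → 11.34 s.
Build time: 2880 × 11.34 s = 32659.2 s, i.e. 9.07 hours.

9.07 hours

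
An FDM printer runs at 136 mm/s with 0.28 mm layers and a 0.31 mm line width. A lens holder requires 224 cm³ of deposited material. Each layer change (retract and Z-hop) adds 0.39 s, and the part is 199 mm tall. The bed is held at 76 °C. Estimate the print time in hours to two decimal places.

5.35 hours

Bead cross-section = 0.28 × 0.31 = 0.0868 mm².
Path length: 224000 mm³ / 0.0868 mm² → 2580645.2 mm.
Time extruding: 2580645.2 / 136 → 18975.3 s.
Layers = ⌈199/0.28⌉ = 711.
Layer-change overhead: 711 × 0.39 → 277.29 s.
Total = 18975.3 + 277.29 = 19252.59 s = 5.35 hours.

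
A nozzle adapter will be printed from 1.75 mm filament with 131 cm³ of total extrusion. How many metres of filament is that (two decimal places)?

Filament cross-section = π × (1.75/2)² = 2.4053 mm².
L = 131000 mm³ / 2.4053 mm² = 54463.06 mm, i.e. 54.46 m.

54.46 m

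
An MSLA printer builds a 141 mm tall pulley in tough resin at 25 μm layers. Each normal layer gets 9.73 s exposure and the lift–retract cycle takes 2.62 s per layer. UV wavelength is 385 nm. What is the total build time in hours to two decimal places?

Layer count = ceil(141 / 0.025) = 5640.
Per-layer time = 9.73 + 2.62 = 12.35 s.
Total = 5640 × 12.35 = 69654 s = 19.35 hours.

19.35 hours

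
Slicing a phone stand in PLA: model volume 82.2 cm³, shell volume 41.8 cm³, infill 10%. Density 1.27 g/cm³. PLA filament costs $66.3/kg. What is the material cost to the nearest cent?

$3.86

Infill region: 82.2 − 41.8 → 40.4 cm³.
Infill volume = 0.10 × 40.4, so 4.04 cm³.
Deposited volume: 41.8 + 4.04 → 45.84 cm³.
Mass: 45.84 × 1.27 → 58.2168 g.
Cost = 58.2168 g / 1000 × $66.3/kg = $3.86.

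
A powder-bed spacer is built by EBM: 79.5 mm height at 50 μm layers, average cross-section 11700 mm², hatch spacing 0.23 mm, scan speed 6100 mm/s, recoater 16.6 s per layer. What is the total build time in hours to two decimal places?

11.01 hours

Layer count = ceil(79.5 / 0.05) = 1590.
Scan path per layer = 11700 / 0.23 = 50869.6 mm.
Scan time per layer = 50869.6 / 6100 = 8.3393 s.
Time per layer = 8.3393 + 16.6 = 24.9393 s.
Total: 1590 × 24.9393 s = 39653.487 s → 11.01 hours.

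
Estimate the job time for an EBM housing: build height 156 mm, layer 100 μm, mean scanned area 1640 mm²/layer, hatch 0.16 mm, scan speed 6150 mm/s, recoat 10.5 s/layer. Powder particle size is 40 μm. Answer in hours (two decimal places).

Layers = ⌈156/0.1⌉ = 1560.
Per-layer scan distance: 1640 / 0.16 → 10250 mm.
Beam time per layer: 10250 / 6150 → 1.6667 s.
Time per layer = 1.6667 + 10.5, so 12.1667 s.
Build time = 1560 × 12.1667 = 18980.052 s = 5.27 hours.

5.27 hours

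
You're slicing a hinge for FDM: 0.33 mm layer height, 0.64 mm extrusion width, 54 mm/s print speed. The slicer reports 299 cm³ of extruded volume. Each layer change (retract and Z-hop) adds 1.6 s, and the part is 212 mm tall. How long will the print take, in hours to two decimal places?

7.57 hours

Line area: 0.33 × 0.64 → 0.2112 mm².
Toolpath length = 299 cm³ / 0.2112 mm² = 299000 / 0.2112 = 1415719.7 mm.
Extrusion time = 1415719.7 / 54, so 26217 s.
Layers = ⌈212/0.33⌉ = 643.
Z-hop total = 643 × 1.6, so 1028.8 s.
Altogether 26217 + 1028.8 = 27245.8 s, i.e. 7.57 hours.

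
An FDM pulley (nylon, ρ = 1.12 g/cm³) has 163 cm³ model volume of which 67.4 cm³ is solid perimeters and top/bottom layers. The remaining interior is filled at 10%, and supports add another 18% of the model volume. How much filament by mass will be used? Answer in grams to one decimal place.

119.1 g

Infill region: 163 − 67.4 → 95.6 cm³.
Infill volume = 0.10 × 95.6, so 9.56 cm³.
Support = 0.18 × 163, so 29.34 cm³.
Total extruded = 67.4 + 9.56 + 29.34, so 106.3 cm³.
Mass = 106.3 × 1.12 = 119.056 g.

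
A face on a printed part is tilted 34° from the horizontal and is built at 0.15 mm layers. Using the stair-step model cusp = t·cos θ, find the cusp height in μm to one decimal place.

h_c = t·cos θ = 0.15 × 0.8290 = 0.12435 mm (124.4 μm).

124.4 μm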